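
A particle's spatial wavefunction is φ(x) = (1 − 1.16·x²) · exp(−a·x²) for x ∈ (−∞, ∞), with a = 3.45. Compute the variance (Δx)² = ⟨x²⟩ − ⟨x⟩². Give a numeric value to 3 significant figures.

0.0511

Compute ⟨x⟩ and ⟨x²⟩ separately, then (Δx)² = ⟨x²⟩ − ⟨x⟩².
Expand each integrand as polynomial × e^(−2ax²) and use ∫x^(2j)·e^(−2ax²) dx = (2j−1)!!/(4a)^j · √(π/(2a)), odd powers → 0; here √(π/(2a)) = 0.67476.
Normalization: ∫|φ|² dx = 0.57563.
⟨x⟩ = 0.0000 and ⟨x²⟩ = 0.051105.
(Δx)² = 0.051105 − (0.0000)² = 0.051105.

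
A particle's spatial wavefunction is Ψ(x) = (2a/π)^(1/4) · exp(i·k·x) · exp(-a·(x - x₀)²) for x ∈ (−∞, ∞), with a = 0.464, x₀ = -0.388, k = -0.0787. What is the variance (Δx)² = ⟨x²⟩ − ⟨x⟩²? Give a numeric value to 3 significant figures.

0.539

Compute ⟨x⟩ and ⟨x²⟩ separately, then (Δx)² = ⟨x²⟩ − ⟨x⟩².
Gaussian moments (u = x − x₀): ∫u^(2j)·e^(−2au²) du = (2j−1)!!/(4a)^j · √(π/(2a)), odd powers integrate to 0; here √(π/(2a)) = 1.8399.
⟨x⟩ = -0.38800 and ⟨x²⟩ = 0.68934.
(Δx)² = 0.68934 − (-0.38800)² = 0.53879.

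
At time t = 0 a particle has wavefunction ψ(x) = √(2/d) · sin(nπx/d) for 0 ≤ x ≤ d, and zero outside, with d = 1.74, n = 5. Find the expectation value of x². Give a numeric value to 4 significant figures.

1.003

⟨x²⟩ = ∫ x²·|ψ|² dx (integrals over the domain).
With sin²θ = (1 − cos2θ)/2 on 0 ≤ x ≤ d: ∫sin²(nπx/d) dx = d/2, ∫x·sin²(nπx/d) dx = d²/4, ∫x²·sin²(nπx/d) dx = d³·(1/6 − 1/(4n²π²)); higher powers xᵏ the same way, integrating xᵏ·cos(2nπx/d) by parts.
⟨x²⟩ = 1.0031.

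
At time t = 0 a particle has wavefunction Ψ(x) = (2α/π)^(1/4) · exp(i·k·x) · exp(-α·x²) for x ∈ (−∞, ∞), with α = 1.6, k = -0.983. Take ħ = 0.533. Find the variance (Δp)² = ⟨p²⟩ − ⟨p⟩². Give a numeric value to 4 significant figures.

Compute ⟨p⟩ and ⟨p²⟩ separately; (Δp)² = ⟨p²⟩ − ⟨p⟩².
Gaussian moments: ∫x^(2j)·e^(−2αx²) dx = (2j−1)!!/(4α)^j · √(π/(2α)), odd powers integrate to 0; here √(π/(2α)) = 0.99083. Derivatives: Ψ′ = (ik − 2αx)·Ψ, Ψ″ = ((ik − 2αx)² − 2α)·Ψ; the odd-in-x pieces drop out.
⟨p⟩ = -0.52394 and ⟨p²⟩ = 0.72905.
(Δp)² = 0.72905 − (-0.52394)² = 0.45454.

0.4545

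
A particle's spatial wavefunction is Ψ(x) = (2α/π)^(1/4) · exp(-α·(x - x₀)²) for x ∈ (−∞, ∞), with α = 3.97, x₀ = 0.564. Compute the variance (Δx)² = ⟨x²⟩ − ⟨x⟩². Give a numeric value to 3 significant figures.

Compute ⟨x⟩ and ⟨x²⟩ separately, then (Δx)² = ⟨x²⟩ − ⟨x⟩².
Gaussian moments (u = x − x₀): ∫u^(2j)·e^(−2αu²) du = (2j−1)!!/(4α)^j · √(π/(2α)), odd powers integrate to 0; here √(π/(2α)) = 0.62902.
⟨x⟩ = 0.56400 and ⟨x²⟩ = 0.38107.
(Δx)² = 0.38107 − (0.56400)² = 0.062972.

0.0630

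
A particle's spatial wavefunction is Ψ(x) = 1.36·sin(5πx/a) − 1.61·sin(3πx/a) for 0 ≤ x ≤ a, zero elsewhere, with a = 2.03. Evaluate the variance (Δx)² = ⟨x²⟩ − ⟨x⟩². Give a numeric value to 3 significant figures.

0.133

Compute ⟨x⟩ and ⟨x²⟩ separately, then (Δx)² = ⟨x²⟩ − ⟨x⟩².
On 0 ≤ x ≤ a (j ≠ l): ∫sin²(jπx/a) dx = a/2, ∫sin(jπx/a)·sin(lπx/a) dx = 0; diagonal moments ∫x·sin²(jπx/a) dx = a²/4, ∫x²·sin²(jπx/a) dx = a³·(1/6 − 1/(4j²π²)); cross terms ∫x·sin(jπx/a)·sin(lπx/a) dx = 0 for j + l even and −4jla²/(π²(j² − l²)²) for j + l odd, ∫x²·sin(jπx/a)·sin(lπx/a) dx = (−1)^(j+l)·4jla³/(π²(j² − l²)²); higher powers the same way via product-to-sum and parts.
Normalization: ∫|Ψ|² dx = 4.5083.
⟨x⟩ = 1.0150 and ⟨x²⟩ = 1.1637.
(Δx)² = 1.1637 − (1.0150)² = 0.13343.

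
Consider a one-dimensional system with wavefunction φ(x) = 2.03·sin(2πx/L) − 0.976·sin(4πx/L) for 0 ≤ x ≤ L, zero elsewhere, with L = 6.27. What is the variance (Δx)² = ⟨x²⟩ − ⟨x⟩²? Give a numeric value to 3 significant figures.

Compute ⟨x⟩ and ⟨x²⟩ separately, then (Δx)² = ⟨x²⟩ − ⟨x⟩².
On 0 ≤ x ≤ L (j ≠ l): ∫sin²(jπx/L) dx = L/2, ∫sin(jπx/L)·sin(lπx/L) dx = 0; diagonal moments ∫x·sin²(jπx/L) dx = L²/4, ∫x²·sin²(jπx/L) dx = L³·(1/6 − 1/(4j²π²)); cross terms ∫x·sin(jπx/L)·sin(lπx/L) dx = 0 for j + l even and −4jlL²/(π²(j² − l²)²) for j + l odd, ∫x²·sin(jπx/L)·sin(lπx/L) dx = (−1)^(j+l)·4jlL³/(π²(j² − l²)²); higher powers the same way via product-to-sum and parts.
Normalization: ∫|φ|² dx = 15.905.
⟨x⟩ = 3.1350 and ⟨x²⟩ = 11.294.
(Δx)² = 11.294 − (3.1350)² = 1.4656.

1.47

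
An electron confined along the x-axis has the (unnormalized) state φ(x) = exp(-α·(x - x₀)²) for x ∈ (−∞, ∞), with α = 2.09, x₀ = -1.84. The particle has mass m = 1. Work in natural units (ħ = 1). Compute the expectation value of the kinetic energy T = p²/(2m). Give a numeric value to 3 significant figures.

T = −(ħ²/2m) d²/dx², so ⟨T⟩ = −(ħ²/2m) ∫ φ*·φ'' dx / ∫|φ|² dx; with m = 1.
Gaussian moments (u = x − x₀): ∫u^(2j)·e^(−2αu²) du = (2j−1)!!/(4α)^j · √(π/(2α)), odd powers integrate to 0; here √(π/(2α)) = 0.86694. Derivatives: d/dx e^(−αu²) = −2αu·e^(−αu²), d²/dx² e^(−αu²) = (4α²u² − 2α)·e^(−αu²).
State is unnormalized: ∫|φ|² dx = 0.86694, and ∫φ*·(−ħ²/2m · φ'') dx = 0.90595, so ⟨T⟩ = 0.90595 / 0.86694.
⟨T⟩ = 1.0450.

1.05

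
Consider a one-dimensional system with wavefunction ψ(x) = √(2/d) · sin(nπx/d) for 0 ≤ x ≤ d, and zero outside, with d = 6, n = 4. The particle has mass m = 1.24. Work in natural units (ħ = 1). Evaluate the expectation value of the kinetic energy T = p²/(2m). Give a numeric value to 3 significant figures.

1.77

T = −(ħ²/2m) d²/dx², so ⟨T⟩ = −(ħ²/2m) ∫ ψ*·ψ'' dx; with m = 1.24.
d/dx sin(nπx/d) = (nπ/d)·cos(nπx/d) and d²/dx² sin(nπx/d) = −(nπ/d)²·sin(nπx/d); on 0 ≤ x ≤ d, ∫sin²(nπx/d) dx = d/2 and ∫sin(nπx/d)·cos(nπx/d) dx = 0.
⟨T⟩ = 1.7687.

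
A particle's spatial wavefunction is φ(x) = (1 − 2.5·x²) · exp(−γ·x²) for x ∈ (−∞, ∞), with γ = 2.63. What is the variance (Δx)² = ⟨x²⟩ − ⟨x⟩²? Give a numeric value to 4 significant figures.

0.05769

Compute ⟨x⟩ and ⟨x²⟩ separately, then (Δx)² = ⟨x²⟩ − ⟨x⟩².
Expand each integrand as polynomial × e^(−2γx²) and use ∫x^(2j)·e^(−2γx²) dx = (2j−1)!!/(4γ)^j · √(π/(2γ)), odd powers → 0; here √(π/(2γ)) = 0.77283.
Normalization: ∫|φ|² dx = 0.53645.
⟨x⟩ = 0.0000 and ⟨x²⟩ = 0.057688.
(Δx)² = 0.057688 − (0.0000)² = 0.057688.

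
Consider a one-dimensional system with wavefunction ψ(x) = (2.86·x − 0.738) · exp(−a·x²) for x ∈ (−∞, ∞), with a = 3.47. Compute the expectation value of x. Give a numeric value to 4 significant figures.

⟨x⟩ = ∫ x·|ψ|² dx / ∫|ψ|² dx (integrals over the domain).
Expand each integrand as polynomial × e^(−2ax²) and use ∫x^(2j)·e^(−2ax²) dx = (2j−1)!!/(4a)^j · √(π/(2a)), odd powers → 0; here √(π/(2a)) = 0.67281.
State is unnormalized: ∫|ψ|² dx = 0.76294, and ∫ψ*·x·ψ dx = -0.20462, so ⟨x⟩ = -0.20462 / 0.76294.
⟨x⟩ = -0.26821.

-0.2682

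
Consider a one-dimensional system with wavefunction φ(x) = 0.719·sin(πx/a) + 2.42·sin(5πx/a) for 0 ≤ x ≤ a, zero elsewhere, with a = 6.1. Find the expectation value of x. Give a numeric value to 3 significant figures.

⟨x⟩ = ∫ x·|φ|² dx / ∫|φ|² dx (integrals over the domain).
On 0 ≤ x ≤ a (j ≠ l): ∫sin²(jπx/a) dx = a/2, ∫sin(jπx/a)·sin(lπx/a) dx = 0; diagonal moments ∫x·sin²(jπx/a) dx = a²/4, ∫x²·sin²(jπx/a) dx = a³·(1/6 − 1/(4j²π²)); cross terms ∫x·sin(jπx/a)·sin(lπx/a) dx = 0 for j + l even and −4jla²/(π²(j² − l²)²) for j + l odd, ∫x²·sin(jπx/a)·sin(lπx/a) dx = (−1)^(j+l)·4jla³/(π²(j² − l²)²); higher powers the same way via product-to-sum and parts.
State is unnormalized: ∫|φ|² dx = 19.439, and ∫φ*·x·φ dx = 59.288, so ⟨x⟩ = 59.288 / 19.439.
⟨x⟩ = 3.0500.

3.05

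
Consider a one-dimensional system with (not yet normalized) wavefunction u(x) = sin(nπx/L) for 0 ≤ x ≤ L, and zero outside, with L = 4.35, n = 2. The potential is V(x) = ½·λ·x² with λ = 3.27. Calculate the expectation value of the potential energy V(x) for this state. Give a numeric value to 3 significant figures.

⟨V⟩ = ∫ V(x)·|u|² dx / ∫|u|² dx.
With sin²θ = (1 − cos2θ)/2 on 0 ≤ x ≤ L: ∫sin²(nπx/L) dx = L/2, ∫x·sin²(nπx/L) dx = L²/4, ∫x²·sin²(nπx/L) dx = L³·(1/6 − 1/(4n²π²)); higher powers xᵏ the same way, integrating xᵏ·cos(2nπx/L) by parts.
State is unnormalized: ∫|u|² dx = 2.1750, and ∫u*·V(x)·u dx = 21.578, so ⟨V⟩ = 21.578 / 2.1750.
⟨V⟩ = 9.9209.

9.92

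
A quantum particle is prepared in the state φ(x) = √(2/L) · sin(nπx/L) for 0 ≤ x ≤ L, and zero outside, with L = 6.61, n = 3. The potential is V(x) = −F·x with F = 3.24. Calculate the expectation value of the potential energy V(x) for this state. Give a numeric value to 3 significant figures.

⟨V⟩ = ∫ V(x)·|φ|² dx.
With sin²θ = (1 − cos2θ)/2 on 0 ≤ x ≤ L: ∫sin²(nπx/L) dx = L/2, ∫x·sin²(nπx/L) dx = L²/4, ∫x²·sin²(nπx/L) dx = L³·(1/6 − 1/(4n²π²)); higher powers xᵏ the same way, integrating xᵏ·cos(2nπx/L) by parts.
⟨V⟩ = -10.708.

-10.7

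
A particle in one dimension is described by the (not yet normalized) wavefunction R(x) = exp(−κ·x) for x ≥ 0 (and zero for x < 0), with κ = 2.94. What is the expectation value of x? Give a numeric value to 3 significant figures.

0.170

⟨x⟩ = ∫ x·|R|² dx / ∫|R|² dx (integrals over the domain).
Every integrand reduces to terms xʲ·e^(−2κx) on [0, ∞); use ∫₀^∞ xʲ·e^(−2κx) dx = j!/(2κ)^(j+1).
State is unnormalized: ∫|R|² dx = 0.17007, and ∫R*·x·R dx = 0.028923, so ⟨x⟩ = 0.028923 / 0.17007.
⟨x⟩ = 0.17007.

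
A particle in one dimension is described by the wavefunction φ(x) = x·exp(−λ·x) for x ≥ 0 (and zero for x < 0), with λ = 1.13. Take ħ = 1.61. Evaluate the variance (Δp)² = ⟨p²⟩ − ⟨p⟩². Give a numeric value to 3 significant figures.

Compute ⟨p⟩ and ⟨p²⟩ separately; (Δp)² = ⟨p²⟩ − ⟨p⟩².
Differentiate x·exp(−λ·x) with the product rule; every integrand then reduces to terms xʲ·e^(−2λx) on [0, ∞), with ∫₀^∞ xʲ·e^(−2λx) dx = j!/(2λ)^(j+1).
Normalization: ∫|φ|² dx = 0.17326.
⟨p⟩ = 0.0000 and ⟨p²⟩ = 3.3099.
(Δp)² = 3.3099 − (0.0000)² = 3.3099.

3.31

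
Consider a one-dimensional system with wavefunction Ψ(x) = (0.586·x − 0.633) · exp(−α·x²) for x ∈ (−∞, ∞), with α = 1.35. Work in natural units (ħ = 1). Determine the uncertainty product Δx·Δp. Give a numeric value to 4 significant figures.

0.5051

Δx = √(⟨x²⟩−⟨x⟩²), Δp = √(⟨p²⟩−⟨p⟩²).
Expand each integrand as polynomial × e^(−2αx²) and use ∫x^(2j)·e^(−2αx²) dx = (2j−1)!!/(4α)^j · √(π/(2α)), odd powers → 0; here √(π/(2α)) = 1.0787. Differentiate with the product rule, d/dx e^(−αx²) = −2αx·e^(−αx²).
Normalization: ∫|Ψ|² dx = 0.50081.
⟨x⟩ = -0.29591, ⟨x²⟩ = 0.23591 ⇒ Δx = 0.38517.
⟨p⟩ = 0.0000, ⟨p²⟩ = 1.7198 ⇒ Δp = 1.3114.
Δx·Δp = 0.50511.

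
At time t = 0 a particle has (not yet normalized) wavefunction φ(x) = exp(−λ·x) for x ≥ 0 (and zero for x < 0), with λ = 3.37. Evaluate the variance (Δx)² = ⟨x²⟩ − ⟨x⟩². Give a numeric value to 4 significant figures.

0.02201

Compute ⟨x⟩ and ⟨x²⟩ separately, then (Δx)² = ⟨x²⟩ − ⟨x⟩².
Every integrand reduces to terms xʲ·e^(−2λx) on [0, ∞); use ∫₀^∞ xʲ·e^(−2λx) dx = j!/(2λ)^(j+1).
Normalization: ∫|φ|² dx = 0.14837.
⟨x⟩ = 0.14837 and ⟨x²⟩ = 0.044026.
(Δx)² = 0.044026 − (0.14837)² = 0.022013.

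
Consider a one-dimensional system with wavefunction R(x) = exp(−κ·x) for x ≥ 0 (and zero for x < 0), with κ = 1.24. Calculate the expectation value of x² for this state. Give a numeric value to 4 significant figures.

⟨x²⟩ = ∫ x²·|R|² dx / ∫|R|² dx (integrals over the domain).
Every integrand reduces to terms xʲ·e^(−2κx) on [0, ∞); use ∫₀^∞ xʲ·e^(−2κx) dx = j!/(2κ)^(j+1).
State is unnormalized: ∫|R|² dx = 0.40323, and ∫R*·x²·R dx = 0.13112, so ⟨x²⟩ = 0.13112 / 0.40323.
⟨x²⟩ = 0.32518.

0.3252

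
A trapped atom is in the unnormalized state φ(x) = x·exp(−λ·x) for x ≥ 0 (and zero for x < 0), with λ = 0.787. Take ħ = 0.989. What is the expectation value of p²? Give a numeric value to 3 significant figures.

0.606

p² φ = −ħ² d²φ/dx²; ⟨p²⟩ = −ħ² ∫ φ*·φ'' dx / ∫|φ|² dx.
Differentiate x·exp(−λ·x) with the product rule; every integrand then reduces to terms xʲ·e^(−2λx) on [0, ∞), with ∫₀^∞ xʲ·e^(−2λx) dx = j!/(2λ)^(j+1).
State is unnormalized: ∫|φ|² dx = 0.51288, and ∫φ*·(−ħ² φ'') dx = 0.31071, so ⟨p²⟩ = 0.31071 / 0.51288.
⟨p²⟩ = 0.60582.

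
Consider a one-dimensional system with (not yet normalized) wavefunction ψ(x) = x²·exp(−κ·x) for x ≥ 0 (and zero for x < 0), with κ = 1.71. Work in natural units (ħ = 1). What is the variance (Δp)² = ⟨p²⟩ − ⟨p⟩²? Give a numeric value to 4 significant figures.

Compute ⟨p⟩ and ⟨p²⟩ separately; (Δp)² = ⟨p²⟩ − ⟨p⟩².
Differentiate x²·exp(−κ·x) with the product rule; every integrand then reduces to terms xʲ·e^(−2κx) on [0, ∞), with ∫₀^∞ xʲ·e^(−2κx) dx = j!/(2κ)^(j+1).
Normalization: ∫|ψ|² dx = 0.051296.
⟨p⟩ = 0.0000 and ⟨p²⟩ = 0.97470.
(Δp)² = 0.97470 − (0.0000)² = 0.97470.

0.9747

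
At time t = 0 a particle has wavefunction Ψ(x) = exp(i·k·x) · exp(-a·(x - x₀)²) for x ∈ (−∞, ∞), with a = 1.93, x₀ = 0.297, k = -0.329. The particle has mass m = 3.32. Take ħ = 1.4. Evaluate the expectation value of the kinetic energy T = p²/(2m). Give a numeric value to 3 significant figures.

0.602

T = −(ħ²/2m) d²/dx², so ⟨T⟩ = −(ħ²/2m) ∫ Ψ*·Ψ'' dx / ∫|Ψ|² dx; with m = 3.32.
Gaussian moments (u = x − x₀): ∫u^(2j)·e^(−2au²) du = (2j−1)!!/(4a)^j · √(π/(2a)), odd powers integrate to 0; here √(π/(2a)) = 0.90216. Derivatives: Ψ′ = (ik − 2au)·Ψ, Ψ″ = ((ik − 2au)² − 2a)·Ψ; the odd-in-u pieces drop out.
State is unnormalized: ∫|Ψ|² dx = 0.90216, and ∫Ψ*·(−ħ²/2m · Ψ'') dx = 0.54278, so ⟨T⟩ = 0.54278 / 0.90216.
⟨T⟩ = 0.60165.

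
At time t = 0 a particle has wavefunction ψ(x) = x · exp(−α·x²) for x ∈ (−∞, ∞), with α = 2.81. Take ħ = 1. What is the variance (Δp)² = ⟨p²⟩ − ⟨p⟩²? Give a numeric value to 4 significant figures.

8.430

Compute ⟨p⟩ and ⟨p²⟩ separately; (Δp)² = ⟨p²⟩ − ⟨p⟩².
Expand each integrand as polynomial × e^(−2αx²) and use ∫x^(2j)·e^(−2αx²) dx = (2j−1)!!/(4α)^j · √(π/(2α)), odd powers → 0; here √(π/(2α)) = 0.74766. Differentiate with the product rule, d/dx e^(−αx²) = −2αx·e^(−αx²).
Normalization: ∫|ψ|² dx = 0.066518.
⟨p⟩ = 0.0000 and ⟨p²⟩ = 8.4300.
(Δp)² = 8.4300 − (0.0000)² = 8.4300.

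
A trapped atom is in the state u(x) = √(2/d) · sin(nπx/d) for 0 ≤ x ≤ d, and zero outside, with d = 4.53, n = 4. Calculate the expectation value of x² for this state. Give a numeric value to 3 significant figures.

6.78

⟨x²⟩ = ∫ x²·|u|² dx (integrals over the domain).
With sin²θ = (1 − cos2θ)/2 on 0 ≤ x ≤ d: ∫sin²(nπx/d) dx = d/2, ∫x·sin²(nπx/d) dx = d²/4, ∫x²·sin²(nπx/d) dx = d³·(1/6 − 1/(4n²π²)); higher powers xᵏ the same way, integrating xᵏ·cos(2nπx/d) by parts.
⟨x²⟩ = 6.7753.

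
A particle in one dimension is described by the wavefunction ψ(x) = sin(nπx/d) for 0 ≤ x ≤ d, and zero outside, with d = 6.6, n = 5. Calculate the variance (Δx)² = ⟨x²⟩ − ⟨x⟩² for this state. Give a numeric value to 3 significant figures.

Compute ⟨x⟩ and ⟨x²⟩ separately, then (Δx)² = ⟨x²⟩ − ⟨x⟩².
With sin²θ = (1 − cos2θ)/2 on 0 ≤ x ≤ d: ∫sin²(nπx/d) dx = d/2, ∫x·sin²(nπx/d) dx = d²/4, ∫x²·sin²(nπx/d) dx = d³·(1/6 − 1/(4n²π²)); higher powers xᵏ the same way, integrating xᵏ·cos(2nπx/d) by parts.
Normalization: ∫|ψ|² dx = 3.3000.
⟨x⟩ = 3.3000 and ⟨x²⟩ = 14.432.
(Δx)² = 14.432 − (3.3000)² = 3.5417.

3.54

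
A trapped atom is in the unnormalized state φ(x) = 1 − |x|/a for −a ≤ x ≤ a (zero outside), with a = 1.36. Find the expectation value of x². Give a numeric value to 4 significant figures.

⟨x²⟩ = ∫ x²·|φ|² dx / ∫|φ|² dx (integrals over the domain).
φ is even, so ∫ over [−a, a] = 2∫₀ᵃ with φ = 1 − x/a there: ∫₀ᵃ (1 − x/a)² dx = a/3, ∫₀ᵃ x²(1 − x/a)² dx = a³/30, ∫₀ᵃ x⁴(1 − x/a)² dx = a⁵/105.
State is unnormalized: ∫|φ|² dx = 0.90667, and ∫φ*·x²·φ dx = 0.16770, so ⟨x²⟩ = 0.16770 / 0.90667.
⟨x²⟩ = 0.18496.

0.1850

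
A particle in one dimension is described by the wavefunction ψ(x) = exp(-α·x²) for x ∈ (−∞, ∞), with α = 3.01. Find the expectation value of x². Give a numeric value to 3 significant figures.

0.0831

⟨x²⟩ = ∫ x²·|ψ|² dx / ∫|ψ|² dx (integrals over the domain).
Gaussian moments: ∫x^(2j)·e^(−2αx²) dx = (2j−1)!!/(4α)^j · √(π/(2α)), odd powers integrate to 0; here √(π/(2α)) = 0.72240.
State is unnormalized: ∫|ψ|² dx = 0.72240, and ∫ψ*·x²·ψ dx = 0.060000, so ⟨x²⟩ = 0.060000 / 0.72240.
⟨x²⟩ = 0.083056.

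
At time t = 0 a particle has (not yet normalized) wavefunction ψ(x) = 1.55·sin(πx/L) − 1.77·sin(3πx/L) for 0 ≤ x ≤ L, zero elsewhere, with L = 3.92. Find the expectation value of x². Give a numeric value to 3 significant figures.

4.16

⟨x²⟩ = ∫ x²·|ψ|² dx / ∫|ψ|² dx (integrals over the domain).
On 0 ≤ x ≤ L (j ≠ l): ∫sin²(jπx/L) dx = L/2, ∫sin(jπx/L)·sin(lπx/L) dx = 0; diagonal moments ∫x·sin²(jπx/L) dx = L²/4, ∫x²·sin²(jπx/L) dx = L³·(1/6 − 1/(4j²π²)); cross terms ∫x·sin(jπx/L)·sin(lπx/L) dx = 0 for j + l even and −4jlL²/(π²(j² − l²)²) for j + l odd, ∫x²·sin(jπx/L)·sin(lπx/L) dx = (−1)^(j+l)·4jlL³/(π²(j² − l²)²); higher powers the same way via product-to-sum and parts.
State is unnormalized: ∫|ψ|² dx = 10.849, and ∫ψ*·x²·ψ dx = 45.096, so ⟨x²⟩ = 45.096 / 10.849.
⟨x²⟩ = 4.1566.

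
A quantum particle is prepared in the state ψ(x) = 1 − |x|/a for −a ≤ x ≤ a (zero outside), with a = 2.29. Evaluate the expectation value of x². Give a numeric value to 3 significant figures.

⟨x²⟩ = ∫ x²·|ψ|² dx / ∫|ψ|² dx (integrals over the domain).
ψ is even, so ∫ over [−a, a] = 2∫₀ᵃ with ψ = 1 − x/a there: ∫₀ᵃ (1 − x/a)² dx = a/3, ∫₀ᵃ x²(1 − x/a)² dx = a³/30, ∫₀ᵃ x⁴(1 − x/a)² dx = a⁵/105.
State is unnormalized: ∫|ψ|² dx = 1.5267, and ∫ψ*·x²·ψ dx = 0.80060, so ⟨x²⟩ = 0.80060 / 1.5267.
⟨x²⟩ = 0.52441.

0.524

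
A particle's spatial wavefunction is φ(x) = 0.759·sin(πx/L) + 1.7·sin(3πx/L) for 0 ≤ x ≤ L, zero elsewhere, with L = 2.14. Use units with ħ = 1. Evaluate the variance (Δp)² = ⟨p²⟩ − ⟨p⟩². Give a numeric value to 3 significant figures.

16.5

Compute ⟨p⟩ and ⟨p²⟩ separately; (Δp)² = ⟨p²⟩ − ⟨p⟩².
d²/dx² sin(jπx/L) = −(jπ/L)²·sin(jπx/L); on 0 ≤ x ≤ L, ∫sin²(jπx/L) dx = L/2 and ∫sin(jπx/L)·sin(lπx/L) dx = 0 for j ≠ l, so only diagonal terms survive in ∫|φ|² and ∫φ·φ″; ∫φ·φ′ dx = [φ²/2] between the walls = 0.
Normalization: ∫|φ|² dx = 3.7087.
⟨p⟩ = 0.0000 and ⟨p²⟩ = 16.531.
(Δp)² = 16.531 − (0.0000)² = 16.531.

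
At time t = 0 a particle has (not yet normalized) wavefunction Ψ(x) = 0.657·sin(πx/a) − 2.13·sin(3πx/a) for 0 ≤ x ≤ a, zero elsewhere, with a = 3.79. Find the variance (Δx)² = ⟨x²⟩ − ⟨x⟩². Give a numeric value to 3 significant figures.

Compute ⟨x⟩ and ⟨x²⟩ separately, then (Δx)² = ⟨x²⟩ − ⟨x⟩².
On 0 ≤ x ≤ a (j ≠ l): ∫sin²(jπx/a) dx = a/2, ∫sin(jπx/a)·sin(lπx/a) dx = 0; diagonal moments ∫x·sin²(jπx/a) dx = a²/4, ∫x²·sin²(jπx/a) dx = a³·(1/6 − 1/(4j²π²)); cross terms ∫x·sin(jπx/a)·sin(lπx/a) dx = 0 for j + l even and −4jla²/(π²(j² − l²)²) for j + l odd, ∫x²·sin(jπx/a)·sin(lπx/a) dx = (−1)^(j+l)·4jla³/(π²(j² − l²)²); higher powers the same way via product-to-sum and parts.
Normalization: ∫|Ψ|² dx = 9.4154.
⟨x⟩ = 1.8950 and ⟨x²⟩ = 4.3435.
(Δx)² = 4.3435 − (1.8950)² = 0.75252.

0.753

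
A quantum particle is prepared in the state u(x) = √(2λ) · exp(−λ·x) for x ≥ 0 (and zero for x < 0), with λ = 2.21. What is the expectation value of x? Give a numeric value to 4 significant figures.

0.2262

⟨x⟩ = ∫ x·|u|² dx (integrals over the domain).
Every integrand reduces to terms xʲ·e^(−2λx) on [0, ∞); use ∫₀^∞ xʲ·e^(−2λx) dx = j!/(2λ)^(j+1).
⟨x⟩ = 0.22624.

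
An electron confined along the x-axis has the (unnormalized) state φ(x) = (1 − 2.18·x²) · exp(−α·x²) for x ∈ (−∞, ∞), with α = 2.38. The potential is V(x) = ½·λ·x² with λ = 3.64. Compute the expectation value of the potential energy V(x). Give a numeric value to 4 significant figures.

⟨V⟩ = ∫ V(x)·|φ|² dx / ∫|φ|² dx.
Expand each integrand as polynomial × e^(−2αx²) and use ∫x^(2j)·e^(−2αx²) dx = (2j−1)!!/(4α)^j · √(π/(2α)), odd powers → 0; here √(π/(2α)) = 0.81240.
State is unnormalized: ∫|φ|² dx = 0.56814, and ∫φ*·V(x)·φ dx = 0.064083, so ⟨V⟩ = 0.064083 / 0.56814.
⟨V⟩ = 0.11280.

0.1128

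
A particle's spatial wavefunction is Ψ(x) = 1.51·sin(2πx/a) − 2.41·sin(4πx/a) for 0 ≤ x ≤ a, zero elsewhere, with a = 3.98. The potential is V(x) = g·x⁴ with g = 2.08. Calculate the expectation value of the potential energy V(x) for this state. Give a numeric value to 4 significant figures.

63.29

⟨V⟩ = ∫ V(x)·|Ψ|² dx / ∫|Ψ|² dx.
On 0 ≤ x ≤ a (j ≠ l): ∫sin²(jπx/a) dx = a/2, ∫sin(jπx/a)·sin(lπx/a) dx = 0; diagonal moments ∫x·sin²(jπx/a) dx = a²/4, ∫x²·sin²(jπx/a) dx = a³·(1/6 − 1/(4j²π²)); cross terms ∫x·sin(jπx/a)·sin(lπx/a) dx = 0 for j + l even and −4jla²/(π²(j² − l²)²) for j + l odd, ∫x²·sin(jπx/a)·sin(lπx/a) dx = (−1)^(j+l)·4jla³/(π²(j² − l²)²); higher powers the same way via product-to-sum and parts.
State is unnormalized: ∫|Ψ|² dx = 16.096, and ∫Ψ*·V(x)·Ψ dx = 1018.7, so ⟨V⟩ = 1018.7 / 16.096.
⟨V⟩ = 63.291.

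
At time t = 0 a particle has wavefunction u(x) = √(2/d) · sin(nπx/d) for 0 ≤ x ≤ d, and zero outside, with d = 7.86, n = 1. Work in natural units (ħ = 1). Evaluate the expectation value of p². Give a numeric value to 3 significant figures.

0.160

p² u = −ħ² d²u/dx²; ⟨p²⟩ = −ħ² ∫ u*·u'' dx.
d/dx sin(nπx/d) = (nπ/d)·cos(nπx/d) and d²/dx² sin(nπx/d) = −(nπ/d)²·sin(nπx/d); on 0 ≤ x ≤ d, ∫sin²(nπx/d) dx = d/2 and ∫sin(nπx/d)·cos(nπx/d) dx = 0.
⟨p²⟩ = 0.15976.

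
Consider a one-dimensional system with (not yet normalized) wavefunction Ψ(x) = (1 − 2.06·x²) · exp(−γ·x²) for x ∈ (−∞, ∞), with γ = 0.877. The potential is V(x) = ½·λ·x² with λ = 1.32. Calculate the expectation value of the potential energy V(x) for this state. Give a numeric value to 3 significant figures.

⟨V⟩ = ∫ V(x)·|Ψ|² dx / ∫|Ψ|² dx.
Expand each integrand as polynomial × e^(−2γx²) and use ∫x^(2j)·e^(−2γx²) dx = (2j−1)!!/(4γ)^j · √(π/(2γ)), odd powers → 0; here √(π/(2γ)) = 1.3383.
State is unnormalized: ∫|Ψ|² dx = 1.1510, and ∫Ψ*·V(x)·Ψ dx = 0.66705, so ⟨V⟩ = 0.66705 / 1.1510.
⟨V⟩ = 0.57952.

0.580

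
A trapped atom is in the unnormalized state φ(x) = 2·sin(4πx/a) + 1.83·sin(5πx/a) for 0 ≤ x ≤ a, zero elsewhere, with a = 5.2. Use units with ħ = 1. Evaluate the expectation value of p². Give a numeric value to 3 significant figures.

7.34

p² φ = −ħ² d²φ/dx²; ⟨p²⟩ = −ħ² ∫ φ*·φ'' dx / ∫|φ|² dx.
d²/dx² sin(jπx/a) = −(jπ/a)²·sin(jπx/a); on 0 ≤ x ≤ a, ∫sin²(jπx/a) dx = a/2 and ∫sin(jπx/a)·sin(lπx/a) dx = 0 for j ≠ l, so only diagonal terms survive in ∫|φ|² and ∫φ·φ″; ∫φ·φ′ dx = [φ²/2] between the walls = 0.
State is unnormalized: ∫|φ|² dx = 19.107, and ∫φ*·(−ħ² φ'') dx = 140.19, so ⟨p²⟩ = 140.19 / 19.107.
⟨p²⟩ = 7.3370.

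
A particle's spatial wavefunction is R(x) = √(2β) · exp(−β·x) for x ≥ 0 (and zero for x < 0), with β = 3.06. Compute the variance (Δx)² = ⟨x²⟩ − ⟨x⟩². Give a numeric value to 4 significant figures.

Compute ⟨x⟩ and ⟨x²⟩ separately, then (Δx)² = ⟨x²⟩ − ⟨x⟩².
Every integrand reduces to terms xʲ·e^(−2βx) on [0, ∞); use ∫₀^∞ xʲ·e^(−2βx) dx = j!/(2β)^(j+1).
⟨x⟩ = 0.16340 and ⟨x²⟩ = 0.053398.
(Δx)² = 0.053398 − (0.16340)² = 0.026699.

0.02670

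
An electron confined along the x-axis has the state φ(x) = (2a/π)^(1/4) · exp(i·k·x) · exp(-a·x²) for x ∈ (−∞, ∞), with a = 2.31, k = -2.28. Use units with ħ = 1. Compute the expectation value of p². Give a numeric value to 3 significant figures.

p² φ = −ħ² d²φ/dx²; ⟨p²⟩ = −ħ² ∫ φ*·φ'' dx.
Gaussian moments: ∫x^(2j)·e^(−2ax²) dx = (2j−1)!!/(4a)^j · √(π/(2a)), odd powers integrate to 0; here √(π/(2a)) = 0.82462. Derivatives: φ′ = (ik − 2ax)·φ, φ″ = ((ik − 2ax)² − 2a)·φ; the odd-in-x pieces drop out.
⟨p²⟩ = 7.5084.

7.51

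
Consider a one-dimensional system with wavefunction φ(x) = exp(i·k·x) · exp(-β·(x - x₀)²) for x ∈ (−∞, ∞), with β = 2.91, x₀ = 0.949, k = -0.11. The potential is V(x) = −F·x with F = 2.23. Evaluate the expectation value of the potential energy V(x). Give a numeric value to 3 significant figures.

-2.12

⟨V⟩ = ∫ V(x)·|φ|² dx / ∫|φ|² dx.
Gaussian moments (u = x − x₀): ∫u^(2j)·e^(−2βu²) du = (2j−1)!!/(4β)^j · √(π/(2β)), odd powers integrate to 0; here √(π/(2β)) = 0.73471.
State is unnormalized: ∫|φ|² dx = 0.73471, and ∫φ*·V(x)·φ dx = -1.5548, so ⟨V⟩ = -1.5548 / 0.73471.
⟨V⟩ = -2.1163.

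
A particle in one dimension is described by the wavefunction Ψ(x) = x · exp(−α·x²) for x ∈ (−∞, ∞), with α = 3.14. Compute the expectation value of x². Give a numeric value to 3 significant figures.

⟨x²⟩ = ∫ x²·|Ψ|² dx / ∫|Ψ|² dx (integrals over the domain).
Expand each integrand as polynomial × e^(−2αx²) and use ∫x^(2j)·e^(−2αx²) dx = (2j−1)!!/(4α)^j · √(π/(2α)), odd powers → 0; here √(π/(2α)) = 0.70729.
State is unnormalized: ∫|Ψ|² dx = 0.056313, and ∫Ψ*·x²·Ψ dx = 0.013450, so ⟨x²⟩ = 0.013450 / 0.056313.
⟨x²⟩ = 0.23885.

0.239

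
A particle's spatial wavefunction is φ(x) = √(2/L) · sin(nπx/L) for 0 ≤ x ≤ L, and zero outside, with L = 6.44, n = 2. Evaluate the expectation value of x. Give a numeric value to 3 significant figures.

⟨x⟩ = ∫ x·|φ|² dx (integrals over the domain).
With sin²θ = (1 − cos2θ)/2 on 0 ≤ x ≤ L: ∫sin²(nπx/L) dx = L/2, ∫x·sin²(nπx/L) dx = L²/4, ∫x²·sin²(nπx/L) dx = L³·(1/6 − 1/(4n²π²)); higher powers xᵏ the same way, integrating xᵏ·cos(2nπx/L) by parts.
⟨x⟩ = 3.2200.

3.22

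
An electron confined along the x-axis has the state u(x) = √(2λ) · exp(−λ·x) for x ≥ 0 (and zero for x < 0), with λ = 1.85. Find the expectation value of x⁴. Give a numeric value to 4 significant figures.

0.1281

⟨x⁴⟩ = ∫ x⁴·|u|² dx (integrals over the domain).
Every integrand reduces to terms xʲ·e^(−2λx) on [0, ∞); use ∫₀^∞ xʲ·e^(−2λx) dx = j!/(2λ)^(j+1).
⟨x⁴⟩ = 0.12806.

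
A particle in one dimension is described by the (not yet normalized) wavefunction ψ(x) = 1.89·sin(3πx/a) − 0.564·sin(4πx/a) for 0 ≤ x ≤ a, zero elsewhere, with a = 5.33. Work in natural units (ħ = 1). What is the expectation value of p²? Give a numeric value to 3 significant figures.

p² ψ = −ħ² d²ψ/dx²; ⟨p²⟩ = −ħ² ∫ ψ*·ψ'' dx / ∫|ψ|² dx.
d²/dx² sin(jπx/a) = −(jπ/a)²·sin(jπx/a); on 0 ≤ x ≤ a, ∫sin²(jπx/a) dx = a/2 and ∫sin(jπx/a)·sin(lπx/a) dx = 0 for j ≠ l, so only diagonal terms survive in ∫|ψ|² and ∫ψ·ψ″; ∫ψ·ψ′ dx = [ψ²/2] between the walls = 0.
State is unnormalized: ∫|ψ|² dx = 10.367, and ∫ψ*·(−ħ² ψ'') dx = 34.477, so ⟨p²⟩ = 34.477 / 10.367.
⟨p²⟩ = 3.3256.

3.33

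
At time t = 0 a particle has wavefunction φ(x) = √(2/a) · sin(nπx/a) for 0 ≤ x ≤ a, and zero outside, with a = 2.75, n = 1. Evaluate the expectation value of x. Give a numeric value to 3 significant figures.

1.38

⟨x⟩ = ∫ x·|φ|² dx (integrals over the domain).
With sin²θ = (1 − cos2θ)/2 on 0 ≤ x ≤ a: ∫sin²(nπx/a) dx = a/2, ∫x·sin²(nπx/a) dx = a²/4, ∫x²·sin²(nπx/a) dx = a³·(1/6 − 1/(4n²π²)); higher powers xᵏ the same way, integrating xᵏ·cos(2nπx/a) by parts.
⟨x⟩ = 1.3750.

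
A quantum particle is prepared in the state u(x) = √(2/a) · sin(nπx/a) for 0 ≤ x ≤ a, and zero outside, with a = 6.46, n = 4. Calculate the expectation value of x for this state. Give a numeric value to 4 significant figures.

3.230

⟨x⟩ = ∫ x·|u|² dx (integrals over the domain).
With sin²θ = (1 − cos2θ)/2 on 0 ≤ x ≤ a: ∫sin²(nπx/a) dx = a/2, ∫x·sin²(nπx/a) dx = a²/4, ∫x²·sin²(nπx/a) dx = a³·(1/6 − 1/(4n²π²)); higher powers xᵏ the same way, integrating xᵏ·cos(2nπx/a) by parts.
⟨x⟩ = 3.2300.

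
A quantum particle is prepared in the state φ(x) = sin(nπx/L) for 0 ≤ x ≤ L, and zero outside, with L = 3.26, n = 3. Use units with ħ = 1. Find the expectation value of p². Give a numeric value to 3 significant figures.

p² φ = −ħ² d²φ/dx²; ⟨p²⟩ = −ħ² ∫ φ*·φ'' dx / ∫|φ|² dx.
d/dx sin(nπx/L) = (nπ/L)·cos(nπx/L) and d²/dx² sin(nπx/L) = −(nπ/L)²·sin(nπx/L); on 0 ≤ x ≤ L, ∫sin²(nπx/L) dx = L/2 and ∫sin(nπx/L)·cos(nπx/L) dx = 0.
State is unnormalized: ∫|φ|² dx = 1.6300, and ∫φ*·(−ħ² φ'') dx = 13.624, so ⟨p²⟩ = 13.624 / 1.6300.
⟨p²⟩ = 8.3581.

8.36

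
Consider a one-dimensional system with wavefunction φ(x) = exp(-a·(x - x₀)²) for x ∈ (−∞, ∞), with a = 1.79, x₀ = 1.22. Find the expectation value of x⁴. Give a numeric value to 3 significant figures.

3.52

⟨x⁴⟩ = ∫ x⁴·|φ|² dx / ∫|φ|² dx (integrals over the domain).
Gaussian moments (u = x − x₀): ∫u^(2j)·e^(−2au²) du = (2j−1)!!/(4a)^j · √(π/(2a)), odd powers integrate to 0; here √(π/(2a)) = 0.93677.
State is unnormalized: ∫|φ|² dx = 0.93677, and ∫φ*·x⁴·φ dx = 3.2985, so ⟨x⁴⟩ = 3.2985 / 0.93677.
⟨x⁴⟩ = 3.5211.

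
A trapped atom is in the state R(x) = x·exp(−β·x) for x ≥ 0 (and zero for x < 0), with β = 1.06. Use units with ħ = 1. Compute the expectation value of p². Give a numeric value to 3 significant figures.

1.12

p² R = −ħ² d²R/dx²; ⟨p²⟩ = −ħ² ∫ R*·R'' dx / ∫|R|² dx.
Differentiate x·exp(−β·x) with the product rule; every integrand then reduces to terms xʲ·e^(−2βx) on [0, ∞), with ∫₀^∞ xʲ·e^(−2βx) dx = j!/(2β)^(j+1).
State is unnormalized: ∫|R|² dx = 0.20990, and ∫R*·(−ħ² R'') dx = 0.23585, so ⟨p²⟩ = 0.23585 / 0.20990.
⟨p²⟩ = 1.1236.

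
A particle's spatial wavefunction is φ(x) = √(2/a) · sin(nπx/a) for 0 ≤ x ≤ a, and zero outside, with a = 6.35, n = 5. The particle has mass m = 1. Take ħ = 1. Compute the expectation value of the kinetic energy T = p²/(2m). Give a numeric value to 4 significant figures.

T = −(ħ²/2m) d²/dx², so ⟨T⟩ = −(ħ²/2m) ∫ φ*·φ'' dx; with m = 1.
d/dx sin(nπx/a) = (nπ/a)·cos(nπx/a) and d²/dx² sin(nπx/a) = −(nπ/a)²·sin(nπx/a); on 0 ≤ x ≤ a, ∫sin²(nπx/a) dx = a/2 and ∫sin(nπx/a)·cos(nπx/a) dx = 0.
⟨T⟩ = 3.0596.

3.060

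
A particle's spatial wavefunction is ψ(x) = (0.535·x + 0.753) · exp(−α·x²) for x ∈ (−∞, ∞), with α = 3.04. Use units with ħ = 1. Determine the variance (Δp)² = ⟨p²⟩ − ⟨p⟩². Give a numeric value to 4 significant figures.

3.282

Compute ⟨p⟩ and ⟨p²⟩ separately; (Δp)² = ⟨p²⟩ − ⟨p⟩².
Expand each integrand as polynomial × e^(−2αx²) and use ∫x^(2j)·e^(−2αx²) dx = (2j−1)!!/(4α)^j · √(π/(2α)), odd powers → 0; here √(π/(2α)) = 0.71882. Differentiate with the product rule, d/dx e^(−αx²) = −2αx·e^(−αx²).
Normalization: ∫|ψ|² dx = 0.42450.
⟨p⟩ = 0.0000 and ⟨p²⟩ = 3.2823.
(Δp)² = 3.2823 − (0.0000)² = 3.2823.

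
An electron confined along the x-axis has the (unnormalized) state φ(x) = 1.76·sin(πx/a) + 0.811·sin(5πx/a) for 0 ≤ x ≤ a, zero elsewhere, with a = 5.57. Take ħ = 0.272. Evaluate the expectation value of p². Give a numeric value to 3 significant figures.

p² φ = −ħ² d²φ/dx²; ⟨p²⟩ = −ħ² ∫ φ*·φ'' dx / ∫|φ|² dx.
d²/dx² sin(jπx/a) = −(jπ/a)²·sin(jπx/a); on 0 ≤ x ≤ a, ∫sin²(jπx/a) dx = a/2 and ∫sin(jπx/a)·sin(lπx/a) dx = 0 for j ≠ l, so only diagonal terms survive in ∫|φ|² and ∫φ·φ″; ∫φ·φ′ dx = [φ²/2] between the walls = 0.
State is unnormalized: ∫|φ|² dx = 10.459, and ∫φ*·(−ħ² φ'') dx = 1.2808, so ⟨p²⟩ = 1.2808 / 10.459.
⟨p²⟩ = 0.12247.

0.122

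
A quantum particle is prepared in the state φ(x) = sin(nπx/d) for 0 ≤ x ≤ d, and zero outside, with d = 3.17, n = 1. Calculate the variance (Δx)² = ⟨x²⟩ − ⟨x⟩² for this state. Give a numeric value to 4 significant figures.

Compute ⟨x⟩ and ⟨x²⟩ separately, then (Δx)² = ⟨x²⟩ − ⟨x⟩².
With sin²θ = (1 − cos2θ)/2 on 0 ≤ x ≤ d: ∫sin²(nπx/d) dx = d/2, ∫x·sin²(nπx/d) dx = d²/4, ∫x²·sin²(nπx/d) dx = d³·(1/6 − 1/(4n²π²)); higher powers xᵏ the same way, integrating xᵏ·cos(2nπx/d) by parts.
Normalization: ∫|φ|² dx = 1.5850.
⟨x⟩ = 1.5850 and ⟨x²⟩ = 2.8406.
(Δx)² = 2.8406 − (1.5850)² = 0.32833.

0.3283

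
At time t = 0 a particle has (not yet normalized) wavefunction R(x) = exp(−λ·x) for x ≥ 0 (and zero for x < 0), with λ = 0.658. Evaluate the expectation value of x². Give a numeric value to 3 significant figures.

1.15

⟨x²⟩ = ∫ x²·|R|² dx / ∫|R|² dx (integrals over the domain).
Every integrand reduces to terms xʲ·e^(−2λx) on [0, ∞); use ∫₀^∞ xʲ·e^(−2λx) dx = j!/(2λ)^(j+1).
State is unnormalized: ∫|R|² dx = 0.75988, and ∫R*·x²·R dx = 0.87753, so ⟨x²⟩ = 0.87753 / 0.75988.
⟨x²⟩ = 1.1548.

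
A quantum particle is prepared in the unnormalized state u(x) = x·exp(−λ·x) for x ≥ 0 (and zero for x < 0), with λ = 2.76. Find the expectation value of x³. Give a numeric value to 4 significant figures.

0.3567

⟨x³⟩ = ∫ x³·|u|² dx / ∫|u|² dx (integrals over the domain).
Every integrand reduces to terms xʲ·e^(−2λx) on [0, ∞); use ∫₀^∞ xʲ·e^(−2λx) dx = j!/(2λ)^(j+1).
State is unnormalized: ∫|u|² dx = 0.011891, and ∫u*·x³·u dx = 0.0042418, so ⟨x³⟩ = 0.0042418 / 0.011891.
⟨x³⟩ = 0.35673.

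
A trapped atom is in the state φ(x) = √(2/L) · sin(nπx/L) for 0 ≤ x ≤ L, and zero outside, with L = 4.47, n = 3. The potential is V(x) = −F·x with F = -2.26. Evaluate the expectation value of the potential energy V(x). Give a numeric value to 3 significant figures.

5.05

⟨V⟩ = ∫ V(x)·|φ|² dx.
With sin²θ = (1 − cos2θ)/2 on 0 ≤ x ≤ L: ∫sin²(nπx/L) dx = L/2, ∫x·sin²(nπx/L) dx = L²/4, ∫x²·sin²(nπx/L) dx = L³·(1/6 − 1/(4n²π²)); higher powers xᵏ the same way, integrating xᵏ·cos(2nπx/L) by parts.
⟨V⟩ = 5.0511.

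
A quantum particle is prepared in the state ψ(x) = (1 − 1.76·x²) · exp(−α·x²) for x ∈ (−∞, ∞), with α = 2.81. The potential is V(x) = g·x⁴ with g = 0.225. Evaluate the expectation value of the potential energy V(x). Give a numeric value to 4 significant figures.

⟨V⟩ = ∫ V(x)·|ψ|² dx / ∫|ψ|² dx.
Expand each integrand as polynomial × e^(−2αx²) and use ∫x^(2j)·e^(−2αx²) dx = (2j−1)!!/(4α)^j · √(π/(2α)), odd powers → 0; here √(π/(2α)) = 0.74766.
State is unnormalized: ∫|ψ|² dx = 0.56852, and ∫ψ*·V(x)·ψ dx = 0.0011677, so ⟨V⟩ = 0.0011677 / 0.56852.
⟨V⟩ = 0.0020539.

0.002054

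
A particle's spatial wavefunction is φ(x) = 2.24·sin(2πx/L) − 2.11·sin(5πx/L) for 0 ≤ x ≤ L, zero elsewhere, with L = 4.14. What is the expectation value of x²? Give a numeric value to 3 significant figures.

⟨x²⟩ = ∫ x²·|φ|² dx / ∫|φ|² dx (integrals over the domain).
On 0 ≤ x ≤ L (j ≠ l): ∫sin²(jπx/L) dx = L/2, ∫sin(jπx/L)·sin(lπx/L) dx = 0; diagonal moments ∫x·sin²(jπx/L) dx = L²/4, ∫x²·sin²(jπx/L) dx = L³·(1/6 − 1/(4j²π²)); cross terms ∫x·sin(jπx/L)·sin(lπx/L) dx = 0 for j + l even and −4jlL²/(π²(j² − l²)²) for j + l odd, ∫x²·sin(jπx/L)·sin(lπx/L) dx = (−1)^(j+l)·4jlL³/(π²(j² − l²)²); higher powers the same way via product-to-sum and parts.
State is unnormalized: ∫|φ|² dx = 19.602, and ∫φ*·x²·φ dx = 115.58, so ⟨x²⟩ = 115.58 / 19.602.
⟨x²⟩ = 5.8963.

5.90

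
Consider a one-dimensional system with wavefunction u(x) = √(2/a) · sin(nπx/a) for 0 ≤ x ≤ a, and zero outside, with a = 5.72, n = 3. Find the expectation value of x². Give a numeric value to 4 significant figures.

10.72

⟨x²⟩ = ∫ x²·|u|² dx (integrals over the domain).
With sin²θ = (1 − cos2θ)/2 on 0 ≤ x ≤ a: ∫sin²(nπx/a) dx = a/2, ∫x·sin²(nπx/a) dx = a²/4, ∫x²·sin²(nπx/a) dx = a³·(1/6 − 1/(4n²π²)); higher powers xᵏ the same way, integrating xᵏ·cos(2nπx/a) by parts.
⟨x²⟩ = 10.722.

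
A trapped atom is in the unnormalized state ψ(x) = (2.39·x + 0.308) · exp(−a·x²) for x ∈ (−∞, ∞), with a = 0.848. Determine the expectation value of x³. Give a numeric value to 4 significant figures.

0.2158

⟨x³⟩ = ∫ x³·|ψ|² dx / ∫|ψ|² dx (integrals over the domain).
Expand each integrand as polynomial × e^(−2ax²) and use ∫x^(2j)·e^(−2ax²) dx = (2j−1)!!/(4a)^j · √(π/(2a)), odd powers → 0; here √(π/(2a)) = 1.3610.
State is unnormalized: ∫|ψ|² dx = 2.4210, and ∫ψ*·x³·ψ dx = 0.52246, so ⟨x³⟩ = 0.52246 / 2.4210.
⟨x³⟩ = 0.21580.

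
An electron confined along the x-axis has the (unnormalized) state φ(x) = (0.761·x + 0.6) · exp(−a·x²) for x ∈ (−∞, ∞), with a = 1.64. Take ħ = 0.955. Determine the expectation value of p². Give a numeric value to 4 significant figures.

2.085

p² φ = −ħ² d²φ/dx²; ⟨p²⟩ = −ħ² ∫ φ*·φ'' dx / ∫|φ|² dx.
Expand each integrand as polynomial × e^(−2ax²) and use ∫x^(2j)·e^(−2ax²) dx = (2j−1)!!/(4a)^j · √(π/(2a)), odd powers → 0; here √(π/(2a)) = 0.97867. Differentiate with the product rule, d/dx e^(−ax²) = −2ax·e^(−ax²).
State is unnormalized: ∫|φ|² dx = 0.43872, and ∫φ*·(−ħ² φ'') dx = 0.91466, so ⟨p²⟩ = 0.91466 / 0.43872.
⟨p²⟩ = 2.0848.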